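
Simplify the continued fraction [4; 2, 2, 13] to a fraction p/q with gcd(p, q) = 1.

295/67

Starting at the tail and folding back:
Start with 13.
2 + 1/(13/1) = 2 + 1/13 = 27/13
2 + 1/(27/13) = 2 + 13/27 = 67/27
4 + 1/(67/27) = 4 + 27/67 = 295/67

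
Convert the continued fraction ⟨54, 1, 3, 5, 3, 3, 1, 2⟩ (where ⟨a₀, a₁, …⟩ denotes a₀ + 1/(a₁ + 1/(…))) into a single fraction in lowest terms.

43809/800

Start with 2.
1 + 1/(2/1) = 1 + 1/2 = 3/2
3 + 1/(3/2) = 3 + 2/3 = 11/3
3 + 1/(11/3) = 3 + 3/11 = 36/11
5 + 1/(36/11) = 5 + 11/36 = 191/36
3 + 1/(191/36) = 3 + 36/191 = 609/191
1 + 1/(609/191) = 1 + 191/609 = 800/609
54 + 1/(800/609) = 54 + 609/800 = 43809/800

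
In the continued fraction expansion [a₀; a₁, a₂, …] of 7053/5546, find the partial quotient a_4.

7

⌊7053/5546⌋ = 1, remainder 1507
⌊5546/1507⌋ = 3, remainder 1025
⌊1507/1025⌋ = 1, remainder 482
⌊1025/482⌋ = 2, remainder 61
⌊482/61⌋ = 7, remainder 55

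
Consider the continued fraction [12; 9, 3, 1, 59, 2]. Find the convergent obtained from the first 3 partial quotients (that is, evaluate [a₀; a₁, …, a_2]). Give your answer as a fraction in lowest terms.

339/28

Collapse the nested fraction from the inside out:
Start with 3.
9 + 1/(3/1) = 9 + 1/3 = 28/3
12 + 1/(28/3) = 12 + 3/28 = 339/28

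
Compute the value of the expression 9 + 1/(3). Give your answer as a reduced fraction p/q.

28/3

Start with 3.
9 + 1/(3/1) = 9 + 1/3 = 28/3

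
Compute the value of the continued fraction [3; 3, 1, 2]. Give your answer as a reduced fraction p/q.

36/11

a_0 = 3: 3/1
a_1 = 3: 10/3
a_2 = 1: 13/4
a_3 = 2: 36/11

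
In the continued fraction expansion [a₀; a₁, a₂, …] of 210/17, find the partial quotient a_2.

210 ÷ 17 → quotient 12, remainder 6
17 ÷ 6 → quotient 2, remainder 5
6 ÷ 5 → quotient 1, remainder 1

1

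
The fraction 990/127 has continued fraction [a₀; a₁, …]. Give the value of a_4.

990 = 7·127 + 101, so a_0 = 7
127 = 1·101 + 26, so a_1 = 1
101 = 3·26 + 23, so a_2 = 3
26 = 1·23 + 3, so a_3 = 1
23 = 7·3 + 2, so a_4 = 7

7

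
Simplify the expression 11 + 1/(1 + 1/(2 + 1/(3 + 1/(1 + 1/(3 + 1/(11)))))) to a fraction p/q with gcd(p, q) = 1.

Compute successive convergents:
a_0 = 11: 11/1
a_1 = 1: 12/1
a_2 = 2: 35/3
a_3 = 3: 117/10
a_4 = 1: 152/13
a_5 = 3: 573/49
a_6 = 11: 6455/552

6455/552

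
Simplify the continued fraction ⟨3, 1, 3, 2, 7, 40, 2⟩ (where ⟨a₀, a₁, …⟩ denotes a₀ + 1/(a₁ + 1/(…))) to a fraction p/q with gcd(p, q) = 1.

20561/5445

a_0 = 3: 3/1
a_1 = 1: 4/1
a_2 = 3: 15/4
a_3 = 2: 34/9
a_4 = 7: 253/67
a_5 = 40: 10154/2689
a_6 = 2: 20561/5445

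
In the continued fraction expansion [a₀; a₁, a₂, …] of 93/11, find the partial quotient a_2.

93 ÷ 11 → quotient 8, remainder 5
11 ÷ 5 → quotient 2, remainder 1
5 ÷ 1 → quotient 5, remainder 0

5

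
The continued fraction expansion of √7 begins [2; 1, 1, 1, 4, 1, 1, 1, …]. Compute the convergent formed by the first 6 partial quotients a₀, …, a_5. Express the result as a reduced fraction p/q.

Start with 1.
4 + 1/(1/1) = 4 + 1/1 = 5/1
1 + 1/(5/1) = 1 + 1/5 = 6/5
1 + 1/(6/5) = 1 + 5/6 = 11/6
1 + 1/(11/6) = 1 + 6/11 = 17/11
2 + 1/(17/11) = 2 + 11/17 = 45/17

45/17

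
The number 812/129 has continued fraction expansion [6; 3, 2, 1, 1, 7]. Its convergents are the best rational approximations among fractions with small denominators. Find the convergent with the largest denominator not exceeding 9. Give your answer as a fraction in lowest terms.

List convergents until the denominator exceeds the bound:
a_0 = 6: 6/1  (≤ bound)
a_1 = 3: 19/3  (≤ bound)
a_2 = 2: 44/7  (≤ bound)
a_3 = 1: 63/10  (> 9, stop)

44/7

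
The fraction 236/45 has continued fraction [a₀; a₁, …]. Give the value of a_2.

236 ÷ 45 → quotient 5, remainder 11
45 ÷ 11 → quotient 4, remainder 1
11 ÷ 1 → quotient 11, remainder 0

11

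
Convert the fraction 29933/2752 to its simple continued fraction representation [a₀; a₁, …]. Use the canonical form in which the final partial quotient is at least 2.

Run the Euclidean algorithm, recording each quotient:
⌊29933/2752⌋ = 10, remainder 2413
⌊2752/2413⌋ = 1, remainder 339
⌊2413/339⌋ = 7, remainder 40
⌊339/40⌋ = 8, remainder 19
⌊40/19⌋ = 2, remainder 2
⌊19/2⌋ = 9, remainder 1
⌊2/1⌋ = 2, remainder 0

[10; 1, 7, 8, 2, 9, 2]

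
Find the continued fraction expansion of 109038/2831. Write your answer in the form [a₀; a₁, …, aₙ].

[38; 1, 1, 15, 2, 2, 8, 2]

⌊109038/2831⌋ = 38, remainder 1460
⌊2831/1460⌋ = 1, remainder 1371
⌊1460/1371⌋ = 1, remainder 89
⌊1371/89⌋ = 15, remainder 36
⌊89/36⌋ = 2, remainder 17
⌊36/17⌋ = 2, remainder 2
⌊17/2⌋ = 8, remainder 1
⌊2/1⌋ = 2, remainder 0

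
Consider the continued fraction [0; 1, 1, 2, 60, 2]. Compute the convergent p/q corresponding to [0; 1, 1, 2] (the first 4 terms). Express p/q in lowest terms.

3/5

Collapse the nested fraction from the inside out:
Start with 2.
1 + 1/(2/1) = 1 + 1/2 = 3/2
1 + 1/(3/2) = 1 + 2/3 = 5/3
0 + 1/(5/3) = 0 + 3/5 = 3/5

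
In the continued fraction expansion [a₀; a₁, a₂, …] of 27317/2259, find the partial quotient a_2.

Repeatedly divide and take the remainder:
27317 ÷ 2259 → quotient 12, remainder 209
2259 ÷ 209 → quotient 10, remainder 169
209 ÷ 169 → quotient 1, remainder 40

1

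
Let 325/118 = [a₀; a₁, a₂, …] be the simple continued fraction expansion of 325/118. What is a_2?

⌊325/118⌋ = 2, remainder 89
⌊118/89⌋ = 1, remainder 29
⌊89/29⌋ = 3, remainder 2

3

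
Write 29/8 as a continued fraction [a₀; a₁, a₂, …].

[3; 1, 1, 1, 2]

Apply division with remainder until the remainder is 0:
29 ÷ 8 → quotient 3, remainder 5
8 ÷ 5 → quotient 1, remainder 3
5 ÷ 3 → quotient 1, remainder 2
3 ÷ 2 → quotient 1, remainder 1
2 ÷ 1 → quotient 2, remainder 0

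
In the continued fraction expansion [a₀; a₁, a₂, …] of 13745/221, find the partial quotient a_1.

5

13745 ÷ 221 → quotient 62, remainder 43
221 ÷ 43 → quotient 5, remainder 6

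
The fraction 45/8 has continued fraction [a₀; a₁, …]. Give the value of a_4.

2

⌊45/8⌋ = 5, remainder 5
⌊8/5⌋ = 1, remainder 3
⌊5/3⌋ = 1, remainder 2
⌊3/2⌋ = 1, remainder 1
⌊2/1⌋ = 2, remainder 0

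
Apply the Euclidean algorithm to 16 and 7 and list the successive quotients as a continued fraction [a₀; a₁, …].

16 = 2·7 + 2, so a_0 = 2
7 = 3·2 + 1, so a_1 = 3
2 = 2·1 + 0, so a_2 = 2

[2; 3, 2]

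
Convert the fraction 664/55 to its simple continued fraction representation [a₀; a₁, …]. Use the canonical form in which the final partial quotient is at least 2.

[12; 13, 1, 3]

664 ÷ 55 → quotient 12, remainder 4
55 ÷ 4 → quotient 13, remainder 3
4 ÷ 3 → quotient 1, remainder 1
3 ÷ 1 → quotient 3, remainder 0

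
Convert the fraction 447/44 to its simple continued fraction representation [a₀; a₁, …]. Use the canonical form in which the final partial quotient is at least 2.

Repeatedly divide and take the remainder:
447 ÷ 44 → quotient 10, remainder 7
44 ÷ 7 → quotient 6, remainder 2
7 ÷ 2 → quotient 3, remainder 1
2 ÷ 1 → quotient 2, remainder 0

[10; 6, 3, 2]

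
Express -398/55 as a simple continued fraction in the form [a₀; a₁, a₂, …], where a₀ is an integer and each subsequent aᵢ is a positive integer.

[-8; 1, 3, 4, 3]

Apply division with remainder until the remainder is 0:
⌊-398/55⌋ = -8, remainder 42
⌊55/42⌋ = 1, remainder 13
⌊42/13⌋ = 3, remainder 3
⌊13/3⌋ = 4, remainder 1
⌊3/1⌋ = 3, remainder 0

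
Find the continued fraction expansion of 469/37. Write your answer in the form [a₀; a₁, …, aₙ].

469 = 12·37 + 25, so a_0 = 12
37 = 1·25 + 12, so a_1 = 1
25 = 2·12 + 1, so a_2 = 2
12 = 12·1 + 0, so a_3 = 12

[12; 1, 2, 12]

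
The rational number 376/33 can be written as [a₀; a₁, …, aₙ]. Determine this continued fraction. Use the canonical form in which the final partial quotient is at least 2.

[11; 2, 1, 1, 6]

376 ÷ 33 → quotient 11, remainder 13
33 ÷ 13 → quotient 2, remainder 7
13 ÷ 7 → quotient 1, remainder 6
7 ÷ 6 → quotient 1, remainder 1
6 ÷ 1 → quotient 6, remainder 0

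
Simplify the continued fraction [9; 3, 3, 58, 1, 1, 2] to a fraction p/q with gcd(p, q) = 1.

27389/2945

Build up convergents one term at a time:
a_0 = 9: 9/1
a_1 = 3: 28/3
a_2 = 3: 93/10
a_3 = 58: 5422/583
a_4 = 1: 5515/593
a_5 = 1: 10937/1176
a_6 = 2: 27389/2945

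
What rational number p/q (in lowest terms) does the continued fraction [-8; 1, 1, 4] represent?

a_0 = -8: -8/1
a_1 = 1: -7/1
a_2 = 1: -15/2
a_3 = 4: -67/9

-67/9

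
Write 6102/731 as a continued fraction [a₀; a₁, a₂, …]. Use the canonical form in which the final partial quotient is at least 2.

Repeatedly divide and take the remainder:
6102 ÷ 731 → quotient 8, remainder 254
731 ÷ 254 → quotient 2, remainder 223
254 ÷ 223 → quotient 1, remainder 31
223 ÷ 31 → quotient 7, remainder 6
31 ÷ 6 → quotient 5, remainder 1
6 ÷ 1 → quotient 6, remainder 0

[8; 2, 1, 7, 5, 6]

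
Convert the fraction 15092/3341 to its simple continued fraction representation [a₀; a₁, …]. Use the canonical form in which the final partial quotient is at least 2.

[4; 1, 1, 14, 38, 3]

Repeatedly divide and take the remainder:
15092 = 4·3341 + 1728, so a_0 = 4
3341 = 1·1728 + 1613, so a_1 = 1
1728 = 1·1613 + 115, so a_2 = 1
1613 = 14·115 + 3, so a_3 = 14
115 = 38·3 + 1, so a_4 = 38
3 = 3·1 + 0, so a_5 = 3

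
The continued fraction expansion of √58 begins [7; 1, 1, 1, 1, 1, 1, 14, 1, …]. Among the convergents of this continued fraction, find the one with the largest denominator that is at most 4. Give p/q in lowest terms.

a_0 = 7: 7/1  (≤ bound)
a_1 = 1: 8/1  (≤ bound)
a_2 = 1: 15/2  (≤ bound)
a_3 = 1: 23/3  (≤ bound)
a_4 = 1: 38/5  (> 4, stop)

23/3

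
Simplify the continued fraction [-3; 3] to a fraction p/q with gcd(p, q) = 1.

-8/3

Use the convergent recurrence hₖ = aₖ·hₖ₋₁ + hₖ₋₂ (and likewise for the denominators kₖ):
a_0 = -3: -3/1
a_1 = 3: -8/3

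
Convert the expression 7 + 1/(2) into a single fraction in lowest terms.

15/2

Start with 2.
7 + 1/(2/1) = 7 + 1/2 = 15/2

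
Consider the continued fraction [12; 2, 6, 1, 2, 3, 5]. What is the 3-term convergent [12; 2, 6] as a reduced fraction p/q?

162/13

Build up convergents one term at a time:
a_0 = 12: 12/1
a_1 = 2: 25/2
a_2 = 6: 162/13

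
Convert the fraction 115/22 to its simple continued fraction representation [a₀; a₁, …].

115 = 5·22 + 5, so a_0 = 5
22 = 4·5 + 2, so a_1 = 4
5 = 2·2 + 1, so a_2 = 2
2 = 2·1 + 0, so a_3 = 2

[5; 4, 2, 2]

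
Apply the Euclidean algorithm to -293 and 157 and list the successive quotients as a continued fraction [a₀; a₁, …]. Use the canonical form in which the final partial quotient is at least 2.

[-2; 7, 2, 10]

⌊-293/157⌋ = -2, remainder 21
⌊157/21⌋ = 7, remainder 10
⌊21/10⌋ = 2, remainder 1
⌊10/1⌋ = 10, remainder 0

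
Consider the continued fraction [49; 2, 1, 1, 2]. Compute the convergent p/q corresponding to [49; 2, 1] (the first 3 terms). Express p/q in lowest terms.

Start with 1.
2 + 1/(1/1) = 2 + 1/1 = 3/1
49 + 1/(3/1) = 49 + 1/3 = 148/3

148/3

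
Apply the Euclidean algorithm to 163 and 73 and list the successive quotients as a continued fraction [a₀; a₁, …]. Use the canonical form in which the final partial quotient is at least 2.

[2; 4, 3, 2, 2]

163 ÷ 73 → quotient 2, remainder 17
73 ÷ 17 → quotient 4, remainder 5
17 ÷ 5 → quotient 3, remainder 2
5 ÷ 2 → quotient 2, remainder 1
2 ÷ 1 → quotient 2, remainder 0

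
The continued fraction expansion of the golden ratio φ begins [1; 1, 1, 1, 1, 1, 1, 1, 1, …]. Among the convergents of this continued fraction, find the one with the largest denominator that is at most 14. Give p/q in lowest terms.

21/13

a_0 = 1: 1/1  (≤ bound)
a_1 = 1: 2/1  (≤ bound)
a_2 = 1: 3/2  (≤ bound)
a_3 = 1: 5/3  (≤ bound)
a_4 = 1: 8/5  (≤ bound)
a_5 = 1: 13/8  (≤ bound)
a_6 = 1: 21/13  (≤ bound)
a_7 = 1: 34/21  (> 14, stop)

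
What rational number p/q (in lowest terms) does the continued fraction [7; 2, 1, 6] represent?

Collapse the nested fraction from the inside out:
Start with 6.
1 + 1/(6/1) = 1 + 1/6 = 7/6
2 + 1/(7/6) = 2 + 6/7 = 20/7
7 + 1/(20/7) = 7 + 7/20 = 147/20

147/20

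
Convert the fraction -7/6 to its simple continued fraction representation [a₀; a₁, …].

Apply division with remainder until the remainder is 0:
-7 ÷ 6 → quotient -2, remainder 5
6 ÷ 5 → quotient 1, remainder 1
5 ÷ 1 → quotient 5, remainder 0

[-2; 1, 5]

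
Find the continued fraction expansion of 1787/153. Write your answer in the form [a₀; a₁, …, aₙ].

⌊1787/153⌋ = 11, remainder 104
⌊153/104⌋ = 1, remainder 49
⌊104/49⌋ = 2, remainder 6
⌊49/6⌋ = 8, remainder 1
⌊6/1⌋ = 6, remainder 0

[11; 1, 2, 8, 6]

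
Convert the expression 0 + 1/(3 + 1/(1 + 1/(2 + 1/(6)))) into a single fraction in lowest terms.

19/70

Work from the innermost term outward:
Start with 6.
2 + 1/(6/1) = 2 + 1/6 = 13/6
1 + 1/(13/6) = 1 + 6/13 = 19/13
3 + 1/(19/13) = 3 + 13/19 = 70/19
0 + 1/(70/19) = 0 + 19/70 = 19/70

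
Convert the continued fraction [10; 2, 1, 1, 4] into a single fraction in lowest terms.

Start with 4.
1 + 1/(4/1) = 1 + 1/4 = 5/4
1 + 1/(5/4) = 1 + 4/5 = 9/5
2 + 1/(9/5) = 2 + 5/9 = 23/9
10 + 1/(23/9) = 10 + 9/23 = 239/23

239/23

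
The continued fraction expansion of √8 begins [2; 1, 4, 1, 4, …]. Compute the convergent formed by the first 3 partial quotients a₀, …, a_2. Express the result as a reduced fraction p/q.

14/5

Start with 4.
1 + 1/(4/1) = 1 + 1/4 = 5/4
2 + 1/(5/4) = 2 + 4/5 = 14/5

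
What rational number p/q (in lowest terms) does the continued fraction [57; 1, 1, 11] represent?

Collapse the nested fraction from the inside out:
Start with 11.
1 + 1/(11/1) = 1 + 1/11 = 12/11
1 + 1/(12/11) = 1 + 11/12 = 23/12
57 + 1/(23/12) = 57 + 12/23 = 1323/23

1323/23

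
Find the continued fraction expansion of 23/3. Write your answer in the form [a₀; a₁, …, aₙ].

23 = 7·3 + 2, so a_0 = 7
3 = 1·2 + 1, so a_1 = 1
2 = 2·1 + 0, so a_2 = 2

[7; 1, 2]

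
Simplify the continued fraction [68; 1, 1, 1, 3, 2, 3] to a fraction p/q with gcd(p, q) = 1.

5903/86

Start with 3.
2 + 1/(3/1) = 2 + 1/3 = 7/3
3 + 1/(7/3) = 3 + 3/7 = 24/7
1 + 1/(24/7) = 1 + 7/24 = 31/24
1 + 1/(31/24) = 1 + 24/31 = 55/31
1 + 1/(55/31) = 1 + 31/55 = 86/55
68 + 1/(86/55) = 68 + 55/86 = 5903/86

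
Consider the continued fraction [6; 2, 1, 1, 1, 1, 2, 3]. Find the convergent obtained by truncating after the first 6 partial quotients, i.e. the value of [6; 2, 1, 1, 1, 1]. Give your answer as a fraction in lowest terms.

83/13

a_0 = 6: 6/1
a_1 = 2: 13/2
a_2 = 1: 19/3
a_3 = 1: 32/5
a_4 = 1: 51/8
a_5 = 1: 83/13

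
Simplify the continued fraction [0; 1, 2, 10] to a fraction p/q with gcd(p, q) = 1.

21/31

a_0 = 0: 0/1
a_1 = 1: 1/1
a_2 = 2: 2/3
a_3 = 10: 21/31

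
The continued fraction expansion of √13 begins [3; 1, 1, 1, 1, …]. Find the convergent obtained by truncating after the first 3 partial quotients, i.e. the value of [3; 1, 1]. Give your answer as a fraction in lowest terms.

Build up convergents one term at a time:
a_0 = 3: 3/1
a_1 = 1: 4/1
a_2 = 1: 7/2

7/2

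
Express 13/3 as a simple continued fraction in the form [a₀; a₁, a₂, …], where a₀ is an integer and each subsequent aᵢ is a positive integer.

Repeatedly divide and take the remainder:
13 = 4·3 + 1, so a_0 = 4
3 = 3·1 + 0, so a_1 = 3

[4; 3]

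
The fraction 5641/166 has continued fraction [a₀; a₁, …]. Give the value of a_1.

1

Repeatedly divide and take the remainder:
5641 ÷ 166 → quotient 33, remainder 163
166 ÷ 163 → quotient 1, remainder 3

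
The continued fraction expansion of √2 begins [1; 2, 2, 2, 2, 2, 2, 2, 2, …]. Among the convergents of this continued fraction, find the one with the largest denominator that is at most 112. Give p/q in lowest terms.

99/70

a_0 = 1: 1/1  (≤ bound)
a_1 = 2: 3/2  (≤ bound)
a_2 = 2: 7/5  (≤ bound)
a_3 = 2: 17/12  (≤ bound)
a_4 = 2: 41/29  (≤ bound)
a_5 = 2: 99/70  (≤ bound)
a_6 = 2: 239/169  (> 112, stop)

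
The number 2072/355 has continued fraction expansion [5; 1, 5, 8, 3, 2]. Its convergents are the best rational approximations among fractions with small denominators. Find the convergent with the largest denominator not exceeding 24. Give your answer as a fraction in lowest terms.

a_0 = 5: 5/1  (≤ bound)
a_1 = 1: 6/1  (≤ bound)
a_2 = 5: 35/6  (≤ bound)
a_3 = 8: 286/49  (> 24, stop)

35/6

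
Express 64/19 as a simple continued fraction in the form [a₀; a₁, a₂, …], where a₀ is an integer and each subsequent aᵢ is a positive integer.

64 = 3·19 + 7, so a_0 = 3
19 = 2·7 + 5, so a_1 = 2
7 = 1·5 + 2, so a_2 = 1
5 = 2·2 + 1, so a_3 = 2
2 = 2·1 + 0, so a_4 = 2

[3; 2, 1, 2, 2]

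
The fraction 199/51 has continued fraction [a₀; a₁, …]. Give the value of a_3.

199 = 3·51 + 46, so a_0 = 3
51 = 1·46 + 5, so a_1 = 1
46 = 9·5 + 1, so a_2 = 9
5 = 5·1 + 0, so a_3 = 5

5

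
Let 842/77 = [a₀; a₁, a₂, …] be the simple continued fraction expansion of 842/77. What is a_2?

14

⌊842/77⌋ = 10, remainder 72
⌊77/72⌋ = 1, remainder 5
⌊72/5⌋ = 14, remainder 2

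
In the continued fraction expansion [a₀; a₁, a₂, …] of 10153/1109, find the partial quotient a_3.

4

10153 = 9·1109 + 172, so a_0 = 9
1109 = 6·172 + 77, so a_1 = 6
172 = 2·77 + 18, so a_2 = 2
77 = 4·18 + 5, so a_3 = 4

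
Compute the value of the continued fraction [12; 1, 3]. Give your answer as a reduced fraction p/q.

51/4

Build up convergents one term at a time:
a_0 = 12: 12/1
a_1 = 1: 13/1
a_2 = 3: 51/4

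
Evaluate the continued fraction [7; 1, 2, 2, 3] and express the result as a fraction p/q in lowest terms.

185/24

Start with 3.
2 + 1/(3/1) = 2 + 1/3 = 7/3
2 + 1/(7/3) = 2 + 3/7 = 17/7
1 + 1/(17/7) = 1 + 7/17 = 24/17
7 + 1/(24/17) = 7 + 17/24 = 185/24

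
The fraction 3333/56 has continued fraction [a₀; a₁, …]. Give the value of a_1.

Apply division with remainder until the remainder is 0:
3333 ÷ 56 → quotient 59, remainder 29
56 ÷ 29 → quotient 1, remainder 27

1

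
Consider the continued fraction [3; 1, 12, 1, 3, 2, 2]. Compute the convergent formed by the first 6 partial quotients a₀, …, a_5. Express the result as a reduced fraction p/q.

Start with 2.
3 + 1/(2/1) = 3 + 1/2 = 7/2
1 + 1/(7/2) = 1 + 2/7 = 9/7
12 + 1/(9/7) = 12 + 7/9 = 115/9
1 + 1/(115/9) = 1 + 9/115 = 124/115
3 + 1/(124/115) = 3 + 115/124 = 487/124

487/124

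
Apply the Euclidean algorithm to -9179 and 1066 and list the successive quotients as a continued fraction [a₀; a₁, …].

Repeatedly divide and take the remainder:
-9179 = -9·1066 + 415, so a_0 = -9
1066 = 2·415 + 236, so a_1 = 2
415 = 1·236 + 179, so a_2 = 1
236 = 1·179 + 57, so a_3 = 1
179 = 3·57 + 8, so a_4 = 3
57 = 7·8 + 1, so a_5 = 7
8 = 8·1 + 0, so a_6 = 8

[-9; 2, 1, 1, 3, 7, 8]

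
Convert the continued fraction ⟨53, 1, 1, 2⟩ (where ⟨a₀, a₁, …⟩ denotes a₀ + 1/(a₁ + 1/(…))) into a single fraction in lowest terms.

a_0 = 53: 53/1
a_1 = 1: 54/1
a_2 = 1: 107/2
a_3 = 2: 268/5

268/5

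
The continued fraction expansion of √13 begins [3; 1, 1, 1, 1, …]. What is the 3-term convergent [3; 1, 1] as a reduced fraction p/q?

7/2

a_0 = 3: 3/1
a_1 = 1: 4/1
a_2 = 1: 7/2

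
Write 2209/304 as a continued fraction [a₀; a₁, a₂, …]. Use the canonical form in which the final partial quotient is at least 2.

[7; 3, 1, 3, 20]

⌊2209/304⌋ = 7, remainder 81
⌊304/81⌋ = 3, remainder 61
⌊81/61⌋ = 1, remainder 20
⌊61/20⌋ = 3, remainder 1
⌊20/1⌋ = 20, remainder 0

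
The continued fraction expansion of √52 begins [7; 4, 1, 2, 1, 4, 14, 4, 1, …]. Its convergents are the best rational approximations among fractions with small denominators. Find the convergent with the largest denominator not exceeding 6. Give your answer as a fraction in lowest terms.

36/5

a_0 = 7: 7/1  (≤ bound)
a_1 = 4: 29/4  (≤ bound)
a_2 = 1: 36/5  (≤ bound)
a_3 = 2: 101/14  (> 6, stop)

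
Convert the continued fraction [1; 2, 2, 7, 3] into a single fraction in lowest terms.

Start with 3.
7 + 1/(3/1) = 7 + 1/3 = 22/3
2 + 1/(22/3) = 2 + 3/22 = 47/22
2 + 1/(47/22) = 2 + 22/47 = 116/47
1 + 1/(116/47) = 1 + 47/116 = 163/116

163/116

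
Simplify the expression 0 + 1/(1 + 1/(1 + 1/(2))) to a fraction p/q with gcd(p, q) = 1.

Work from the innermost term outward:
Start with 2.
1 + 1/(2/1) = 1 + 1/2 = 3/2
1 + 1/(3/2) = 1 + 2/3 = 5/3
0 + 1/(5/3) = 0 + 3/5 = 3/5

3/5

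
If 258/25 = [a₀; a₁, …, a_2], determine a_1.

Apply division with remainder until the remainder is 0:
258 = 10·25 + 8, so a_0 = 10
25 = 3·8 + 1, so a_1 = 3

3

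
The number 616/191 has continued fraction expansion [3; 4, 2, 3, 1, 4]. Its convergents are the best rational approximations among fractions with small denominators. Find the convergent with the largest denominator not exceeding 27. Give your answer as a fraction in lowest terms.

29/9

a_0 = 3: 3/1  (≤ bound)
a_1 = 4: 13/4  (≤ bound)
a_2 = 2: 29/9  (≤ bound)
a_3 = 3: 100/31  (> 27, stop)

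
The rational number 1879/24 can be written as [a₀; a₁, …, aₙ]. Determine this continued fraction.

Run the Euclidean algorithm, recording each quotient:
1879 ÷ 24 → quotient 78, remainder 7
24 ÷ 7 → quotient 3, remainder 3
7 ÷ 3 → quotient 2, remainder 1
3 ÷ 1 → quotient 3, remainder 0

[78; 3, 2, 3]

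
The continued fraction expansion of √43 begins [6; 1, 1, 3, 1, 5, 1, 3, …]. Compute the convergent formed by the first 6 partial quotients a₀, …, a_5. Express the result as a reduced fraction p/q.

341/52

Use the convergent recurrence hₖ = aₖ·hₖ₋₁ + hₖ₋₂ (and likewise for the denominators kₖ):
a_0 = 6: 6/1
a_1 = 1: 7/1
a_2 = 1: 13/2
a_3 = 3: 46/7
a_4 = 1: 59/9
a_5 = 5: 341/52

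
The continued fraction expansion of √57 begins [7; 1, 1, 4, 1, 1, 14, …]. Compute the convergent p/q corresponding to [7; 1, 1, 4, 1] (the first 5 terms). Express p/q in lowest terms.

83/11

Use the convergent recurrence hₖ = aₖ·hₖ₋₁ + hₖ₋₂ (and likewise for the denominators kₖ):
a_0 = 7: 7/1
a_1 = 1: 8/1
a_2 = 1: 15/2
a_3 = 4: 68/9
a_4 = 1: 83/11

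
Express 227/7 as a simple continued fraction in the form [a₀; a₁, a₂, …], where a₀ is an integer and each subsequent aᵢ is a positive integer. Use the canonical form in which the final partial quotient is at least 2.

Repeatedly divide and take the remainder:
227 = 32·7 + 3, so a_0 = 32
7 = 2·3 + 1, so a_1 = 2
3 = 3·1 + 0, so a_2 = 3

[32; 2, 3]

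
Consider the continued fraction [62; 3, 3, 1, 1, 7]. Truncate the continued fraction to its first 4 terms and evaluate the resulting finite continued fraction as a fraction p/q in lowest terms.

a_0 = 62: 62/1
a_1 = 3: 187/3
a_2 = 3: 623/10
a_3 = 1: 810/13

810/13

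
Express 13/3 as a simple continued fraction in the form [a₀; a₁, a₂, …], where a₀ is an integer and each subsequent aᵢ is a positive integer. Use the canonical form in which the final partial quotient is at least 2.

⌊13/3⌋ = 4, remainder 1
⌊3/1⌋ = 3, remainder 0

[4; 3]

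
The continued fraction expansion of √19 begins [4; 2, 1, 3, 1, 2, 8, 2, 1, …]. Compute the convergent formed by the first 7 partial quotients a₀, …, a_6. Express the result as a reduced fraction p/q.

1421/326

Start with 8.
2 + 1/(8/1) = 2 + 1/8 = 17/8
1 + 1/(17/8) = 1 + 8/17 = 25/17
3 + 1/(25/17) = 3 + 17/25 = 92/25
1 + 1/(92/25) = 1 + 25/92 = 117/92
2 + 1/(117/92) = 2 + 92/117 = 326/117
4 + 1/(326/117) = 4 + 117/326 = 1421/326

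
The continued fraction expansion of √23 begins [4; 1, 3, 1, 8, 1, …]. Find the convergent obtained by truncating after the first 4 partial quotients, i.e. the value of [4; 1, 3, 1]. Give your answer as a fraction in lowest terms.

a_0 = 4: 4/1
a_1 = 1: 5/1
a_2 = 3: 19/4
a_3 = 1: 24/5

24/5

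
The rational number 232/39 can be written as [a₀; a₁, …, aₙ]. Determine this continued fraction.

Apply division with remainder until the remainder is 0:
⌊232/39⌋ = 5, remainder 37
⌊39/37⌋ = 1, remainder 2
⌊37/2⌋ = 18, remainder 1
⌊2/1⌋ = 2, remainder 0

[5; 1, 18, 2]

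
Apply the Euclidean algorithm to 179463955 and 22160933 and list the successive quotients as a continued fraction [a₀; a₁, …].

⌊179463955/22160933⌋ = 8, remainder 2176491
⌊22160933/2176491⌋ = 10, remainder 396023
⌊2176491/396023⌋ = 5, remainder 196376
⌊396023/196376⌋ = 2, remainder 3271
⌊196376/3271⌋ = 60, remainder 116
⌊3271/116⌋ = 28, remainder 23
⌊116/23⌋ = 5, remainder 1
⌊23/1⌋ = 23, remainder 0

[8; 10, 5, 2, 60, 28, 5, 23]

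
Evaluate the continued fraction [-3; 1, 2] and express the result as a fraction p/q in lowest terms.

a_0 = -3: -3/1
a_1 = 1: -2/1
a_2 = 2: -7/3

-7/3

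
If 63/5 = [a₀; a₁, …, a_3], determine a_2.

63 ÷ 5 → quotient 12, remainder 3
5 ÷ 3 → quotient 1, remainder 2
3 ÷ 2 → quotient 1, remainder 1

1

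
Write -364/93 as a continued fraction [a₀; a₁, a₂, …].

[-4; 11, 1, 1, 1, 2]

-364 = -4·93 + 8, so a_0 = -4
93 = 11·8 + 5, so a_1 = 11
8 = 1·5 + 3, so a_2 = 1
5 = 1·3 + 2, so a_3 = 1
3 = 1·2 + 1, so a_4 = 1
2 = 2·1 + 0, so a_5 = 2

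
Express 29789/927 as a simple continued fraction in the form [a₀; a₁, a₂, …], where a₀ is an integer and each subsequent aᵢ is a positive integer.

[32; 7, 2, 2, 2, 10]

29789 = 32·927 + 125, so a_0 = 32
927 = 7·125 + 52, so a_1 = 7
125 = 2·52 + 21, so a_2 = 2
52 = 2·21 + 10, so a_3 = 2
21 = 2·10 + 1, so a_4 = 2
10 = 10·1 + 0, so a_5 = 10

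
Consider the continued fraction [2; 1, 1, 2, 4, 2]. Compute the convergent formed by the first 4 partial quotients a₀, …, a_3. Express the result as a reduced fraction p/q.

13/5

a_0 = 2: 2/1
a_1 = 1: 3/1
a_2 = 1: 5/2
a_3 = 2: 13/5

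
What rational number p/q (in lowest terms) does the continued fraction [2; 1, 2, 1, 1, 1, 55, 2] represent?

3368/1235

Collapse the nested fraction from the inside out:
Start with 2.
55 + 1/(2/1) = 55 + 1/2 = 111/2
1 + 1/(111/2) = 1 + 2/111 = 113/111
1 + 1/(113/111) = 1 + 111/113 = 224/113
1 + 1/(224/113) = 1 + 113/224 = 337/224
2 + 1/(337/224) = 2 + 224/337 = 898/337
1 + 1/(898/337) = 1 + 337/898 = 1235/898
2 + 1/(1235/898) = 2 + 898/1235 = 3368/1235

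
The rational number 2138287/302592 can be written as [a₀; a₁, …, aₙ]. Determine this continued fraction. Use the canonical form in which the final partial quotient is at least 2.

[7; 15, 45, 15, 1, 27]

⌊2138287/302592⌋ = 7, remainder 20143
⌊302592/20143⌋ = 15, remainder 447
⌊20143/447⌋ = 45, remainder 28
⌊447/28⌋ = 15, remainder 27
⌊28/27⌋ = 1, remainder 1
⌊27/1⌋ = 27, remainder 0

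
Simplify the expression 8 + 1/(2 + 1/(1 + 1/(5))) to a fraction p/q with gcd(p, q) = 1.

Compute successive convergents:
a_0 = 8: 8/1
a_1 = 2: 17/2
a_2 = 1: 25/3
a_3 = 5: 142/17

142/17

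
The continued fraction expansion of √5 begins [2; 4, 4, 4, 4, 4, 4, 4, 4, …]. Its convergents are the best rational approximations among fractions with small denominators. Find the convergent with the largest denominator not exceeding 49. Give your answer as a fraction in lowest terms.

38/17

List convergents until the denominator exceeds the bound:
a_0 = 2: 2/1  (≤ bound)
a_1 = 4: 9/4  (≤ bound)
a_2 = 4: 38/17  (≤ bound)
a_3 = 4: 161/72  (> 49, stop)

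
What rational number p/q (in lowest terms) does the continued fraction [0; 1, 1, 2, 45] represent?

136/227

Use the convergent recurrence hₖ = aₖ·hₖ₋₁ + hₖ₋₂ (and likewise for the denominators kₖ):
a_0 = 0: 0/1
a_1 = 1: 1/1
a_2 = 1: 1/2
a_3 = 2: 3/5
a_4 = 45: 136/227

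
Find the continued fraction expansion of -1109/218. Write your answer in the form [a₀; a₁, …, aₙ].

-1109 ÷ 218 → quotient -6, remainder 199
218 ÷ 199 → quotient 1, remainder 19
199 ÷ 19 → quotient 10, remainder 9
19 ÷ 9 → quotient 2, remainder 1
9 ÷ 1 → quotient 9, remainder 0

[-6; 1, 10, 2, 9]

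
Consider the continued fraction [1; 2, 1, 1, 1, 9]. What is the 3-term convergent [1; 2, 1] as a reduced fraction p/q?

Start with 1.
2 + 1/(1/1) = 2 + 1/1 = 3/1
1 + 1/(3/1) = 1 + 1/3 = 4/3

4/3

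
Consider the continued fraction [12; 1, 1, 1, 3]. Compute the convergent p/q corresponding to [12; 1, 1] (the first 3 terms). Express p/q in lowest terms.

25/2

a_0 = 12: 12/1
a_1 = 1: 13/1
a_2 = 1: 25/2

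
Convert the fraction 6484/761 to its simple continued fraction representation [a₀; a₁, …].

[8; 1, 1, 11, 1, 3, 2, 3]

Repeatedly divide and take the remainder:
6484 = 8·761 + 396, so a_0 = 8
761 = 1·396 + 365, so a_1 = 1
396 = 1·365 + 31, so a_2 = 1
365 = 11·31 + 24, so a_3 = 11
31 = 1·24 + 7, so a_4 = 1
24 = 3·7 + 3, so a_5 = 3
7 = 2·3 + 1, so a_6 = 2
3 = 3·1 + 0, so a_7 = 3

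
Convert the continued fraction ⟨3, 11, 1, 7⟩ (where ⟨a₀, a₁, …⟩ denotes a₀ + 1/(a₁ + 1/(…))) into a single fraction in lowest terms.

a_0 = 3: 3/1
a_1 = 11: 34/11
a_2 = 1: 37/12
a_3 = 7: 293/95

293/95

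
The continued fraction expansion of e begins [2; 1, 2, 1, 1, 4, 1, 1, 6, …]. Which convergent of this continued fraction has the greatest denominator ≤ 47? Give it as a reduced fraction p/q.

106/39

a_0 = 2: 2/1  (≤ bound)
a_1 = 1: 3/1  (≤ bound)
a_2 = 2: 8/3  (≤ bound)
a_3 = 1: 11/4  (≤ bound)
a_4 = 1: 19/7  (≤ bound)
a_5 = 4: 87/32  (≤ bound)
a_6 = 1: 106/39  (≤ bound)
a_7 = 1: 193/71  (> 47, stop)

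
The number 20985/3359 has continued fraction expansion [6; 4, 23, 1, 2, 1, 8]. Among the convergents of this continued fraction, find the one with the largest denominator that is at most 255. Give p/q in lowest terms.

a_0 = 6: 6/1  (≤ bound)
a_1 = 4: 25/4  (≤ bound)
a_2 = 23: 581/93  (≤ bound)
a_3 = 1: 606/97  (≤ bound)
a_4 = 2: 1793/287  (> 255, stop)

606/97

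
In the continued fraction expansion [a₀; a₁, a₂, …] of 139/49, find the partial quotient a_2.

⌊139/49⌋ = 2, remainder 41
⌊49/41⌋ = 1, remainder 8
⌊41/8⌋ = 5, remainder 1

5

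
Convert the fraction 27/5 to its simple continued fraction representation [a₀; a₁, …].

[5; 2, 2]

⌊27/5⌋ = 5, remainder 2
⌊5/2⌋ = 2, remainder 1
⌊2/1⌋ = 2, remainder 0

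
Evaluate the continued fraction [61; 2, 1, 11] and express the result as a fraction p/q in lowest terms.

Work from the innermost term outward:
Start with 11.
1 + 1/(11/1) = 1 + 1/11 = 12/11
2 + 1/(12/11) = 2 + 11/12 = 35/12
61 + 1/(35/12) = 61 + 12/35 = 2147/35

2147/35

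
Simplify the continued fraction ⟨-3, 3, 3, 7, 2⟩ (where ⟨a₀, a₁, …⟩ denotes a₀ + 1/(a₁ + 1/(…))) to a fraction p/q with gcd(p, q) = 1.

Start with 2.
7 + 1/(2/1) = 7 + 1/2 = 15/2
3 + 1/(15/2) = 3 + 2/15 = 47/15
3 + 1/(47/15) = 3 + 15/47 = 156/47
-3 + 1/(156/47) = -3 + 47/156 = -421/156

-421/156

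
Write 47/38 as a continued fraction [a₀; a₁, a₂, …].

Repeatedly divide and take the remainder:
47 = 1·38 + 9, so a_0 = 1
38 = 4·9 + 2, so a_1 = 4
9 = 4·2 + 1, so a_2 = 4
2 = 2·1 + 0, so a_3 = 2

[1; 4, 4, 2]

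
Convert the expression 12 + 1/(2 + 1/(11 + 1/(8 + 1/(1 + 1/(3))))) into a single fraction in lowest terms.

Build up convergents one term at a time:
a_0 = 12: 12/1
a_1 = 2: 25/2
a_2 = 11: 287/23
a_3 = 8: 2321/186
a_4 = 1: 2608/209
a_5 = 3: 10145/813

10145/813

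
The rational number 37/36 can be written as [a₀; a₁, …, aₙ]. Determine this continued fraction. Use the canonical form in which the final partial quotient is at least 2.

[1; 36]

Apply division with remainder until the remainder is 0:
37 ÷ 36 → quotient 1, remainder 1
36 ÷ 1 → quotient 36, remainder 0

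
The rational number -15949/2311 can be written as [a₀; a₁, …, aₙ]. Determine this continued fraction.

Apply division with remainder until the remainder is 0:
⌊-15949/2311⌋ = -7, remainder 228
⌊2311/228⌋ = 10, remainder 31
⌊228/31⌋ = 7, remainder 11
⌊31/11⌋ = 2, remainder 9
⌊11/9⌋ = 1, remainder 2
⌊9/2⌋ = 4, remainder 1
⌊2/1⌋ = 2, remainder 0

[-7; 10, 7, 2, 1, 4, 2]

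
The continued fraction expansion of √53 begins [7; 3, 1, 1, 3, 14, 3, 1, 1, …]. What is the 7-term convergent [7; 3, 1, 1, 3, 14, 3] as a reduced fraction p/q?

Use the convergent recurrence hₖ = aₖ·hₖ₋₁ + hₖ₋₂ (and likewise for the denominators kₖ):
a_0 = 7: 7/1
a_1 = 3: 22/3
a_2 = 1: 29/4
a_3 = 1: 51/7
a_4 = 3: 182/25
a_5 = 14: 2599/357
a_6 = 3: 7979/1096

7979/1096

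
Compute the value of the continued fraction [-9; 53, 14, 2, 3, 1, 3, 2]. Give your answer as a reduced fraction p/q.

Start with 2.
3 + 1/(2/1) = 3 + 1/2 = 7/2
1 + 1/(7/2) = 1 + 2/7 = 9/7
3 + 1/(9/7) = 3 + 7/9 = 34/9
2 + 1/(34/9) = 2 + 9/34 = 77/34
14 + 1/(77/34) = 14 + 34/77 = 1112/77
53 + 1/(1112/77) = 53 + 77/1112 = 59013/1112
-9 + 1/(59013/1112) = -9 + 1112/59013 = -530005/59013

-530005/59013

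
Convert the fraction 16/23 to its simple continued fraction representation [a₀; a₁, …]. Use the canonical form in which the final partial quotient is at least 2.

[0; 1, 2, 3, 2]

Run the Euclidean algorithm, recording each quotient:
⌊16/23⌋ = 0, remainder 16
⌊23/16⌋ = 1, remainder 7
⌊16/7⌋ = 2, remainder 2
⌊7/2⌋ = 3, remainder 1
⌊2/1⌋ = 2, remainder 0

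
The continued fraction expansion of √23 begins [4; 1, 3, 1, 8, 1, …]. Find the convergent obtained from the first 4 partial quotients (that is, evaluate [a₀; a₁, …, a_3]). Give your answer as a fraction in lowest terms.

Use the convergent recurrence hₖ = aₖ·hₖ₋₁ + hₖ₋₂ (and likewise for the denominators kₖ):
a_0 = 4: 4/1
a_1 = 1: 5/1
a_2 = 3: 19/4
a_3 = 1: 24/5

24/5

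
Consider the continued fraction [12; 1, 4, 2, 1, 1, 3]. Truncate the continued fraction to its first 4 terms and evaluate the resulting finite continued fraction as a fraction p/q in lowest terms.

Work from the innermost term outward:
Start with 2.
4 + 1/(2/1) = 4 + 1/2 = 9/2
1 + 1/(9/2) = 1 + 2/9 = 11/9
12 + 1/(11/9) = 12 + 9/11 = 141/11

141/11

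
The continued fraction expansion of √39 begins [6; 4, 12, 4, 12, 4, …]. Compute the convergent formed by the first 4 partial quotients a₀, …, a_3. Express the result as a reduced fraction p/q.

Use the convergent recurrence hₖ = aₖ·hₖ₋₁ + hₖ₋₂ (and likewise for the denominators kₖ):
a_0 = 6: 6/1
a_1 = 4: 25/4
a_2 = 12: 306/49
a_3 = 4: 1249/200

1249/200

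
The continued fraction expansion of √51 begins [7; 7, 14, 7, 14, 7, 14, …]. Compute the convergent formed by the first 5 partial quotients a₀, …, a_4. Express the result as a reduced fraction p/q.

Collapse the nested fraction from the inside out:
Start with 14.
7 + 1/(14/1) = 7 + 1/14 = 99/14
14 + 1/(99/14) = 14 + 14/99 = 1400/99
7 + 1/(1400/99) = 7 + 99/1400 = 9899/1400
7 + 1/(9899/1400) = 7 + 1400/9899 = 70693/9899

70693/9899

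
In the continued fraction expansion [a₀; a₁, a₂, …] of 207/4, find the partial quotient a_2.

207 = 51·4 + 3, so a_0 = 51
4 = 1·3 + 1, so a_1 = 1
3 = 3·1 + 0, so a_2 = 3

3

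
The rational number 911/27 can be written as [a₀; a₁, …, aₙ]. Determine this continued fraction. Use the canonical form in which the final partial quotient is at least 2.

911 = 33·27 + 20, so a_0 = 33
27 = 1·20 + 7, so a_1 = 1
20 = 2·7 + 6, so a_2 = 2
7 = 1·6 + 1, so a_3 = 1
6 = 6·1 + 0, so a_4 = 6

[33; 1, 2, 1, 6]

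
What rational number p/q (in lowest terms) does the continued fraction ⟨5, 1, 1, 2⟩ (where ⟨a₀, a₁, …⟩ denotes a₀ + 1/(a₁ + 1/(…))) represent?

28/5

Use the convergent recurrence hₖ = aₖ·hₖ₋₁ + hₖ₋₂ (and likewise for the denominators kₖ):
a_0 = 5: 5/1
a_1 = 1: 6/1
a_2 = 1: 11/2
a_3 = 2: 28/5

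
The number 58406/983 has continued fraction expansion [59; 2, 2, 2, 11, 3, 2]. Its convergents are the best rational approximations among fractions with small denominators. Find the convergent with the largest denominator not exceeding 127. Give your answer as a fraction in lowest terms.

List convergents until the denominator exceeds the bound:
a_0 = 59: 59/1  (≤ bound)
a_1 = 2: 119/2  (≤ bound)
a_2 = 2: 297/5  (≤ bound)
a_3 = 2: 713/12  (≤ bound)
a_4 = 11: 8140/137  (> 127, stop)

713/12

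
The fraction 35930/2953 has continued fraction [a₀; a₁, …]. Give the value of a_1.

Apply division with remainder until the remainder is 0:
35930 = 12·2953 + 494, so a_0 = 12
2953 = 5·494 + 483, so a_1 = 5

5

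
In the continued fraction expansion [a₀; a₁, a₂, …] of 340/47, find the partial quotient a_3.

1

⌊340/47⌋ = 7, remainder 11
⌊47/11⌋ = 4, remainder 3
⌊11/3⌋ = 3, remainder 2
⌊3/2⌋ = 1, remainder 1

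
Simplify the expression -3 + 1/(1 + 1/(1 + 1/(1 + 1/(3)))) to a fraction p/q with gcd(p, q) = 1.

Collapse the nested fraction from the inside out:
Start with 3.
1 + 1/(3/1) = 1 + 1/3 = 4/3
1 + 1/(4/3) = 1 + 3/4 = 7/4
1 + 1/(7/4) = 1 + 4/7 = 11/7
-3 + 1/(11/7) = -3 + 7/11 = -26/11

-26/11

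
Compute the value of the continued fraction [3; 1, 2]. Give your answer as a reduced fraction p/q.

Compute successive convergents:
a_0 = 3: 3/1
a_1 = 1: 4/1
a_2 = 2: 11/3

11/3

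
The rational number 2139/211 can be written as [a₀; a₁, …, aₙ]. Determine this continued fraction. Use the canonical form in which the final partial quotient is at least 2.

2139 = 10·211 + 29, so a_0 = 10
211 = 7·29 + 8, so a_1 = 7
29 = 3·8 + 5, so a_2 = 3
8 = 1·5 + 3, so a_3 = 1
5 = 1·3 + 2, so a_4 = 1
3 = 1·2 + 1, so a_5 = 1
2 = 2·1 + 0, so a_6 = 2

[10; 7, 3, 1, 1, 1, 2]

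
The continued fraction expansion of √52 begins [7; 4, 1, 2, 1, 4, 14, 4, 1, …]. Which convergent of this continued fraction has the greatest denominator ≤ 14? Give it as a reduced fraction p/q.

101/14

a_0 = 7: 7/1  (≤ bound)
a_1 = 4: 29/4  (≤ bound)
a_2 = 1: 36/5  (≤ bound)
a_3 = 2: 101/14  (≤ bound)
a_4 = 1: 137/19  (> 14, stop)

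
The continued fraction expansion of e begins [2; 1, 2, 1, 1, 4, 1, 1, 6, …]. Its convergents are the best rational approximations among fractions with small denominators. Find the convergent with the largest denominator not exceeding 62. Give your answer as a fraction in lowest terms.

106/39

a_0 = 2: 2/1  (≤ bound)
a_1 = 1: 3/1  (≤ bound)
a_2 = 2: 8/3  (≤ bound)
a_3 = 1: 11/4  (≤ bound)
a_4 = 1: 19/7  (≤ bound)
a_5 = 4: 87/32  (≤ bound)
a_6 = 1: 106/39  (≤ bound)
a_7 = 1: 193/71  (> 62, stop)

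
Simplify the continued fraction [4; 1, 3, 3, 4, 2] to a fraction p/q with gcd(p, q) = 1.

596/125

a_0 = 4: 4/1
a_1 = 1: 5/1
a_2 = 3: 19/4
a_3 = 3: 62/13
a_4 = 4: 267/56
a_5 = 2: 596/125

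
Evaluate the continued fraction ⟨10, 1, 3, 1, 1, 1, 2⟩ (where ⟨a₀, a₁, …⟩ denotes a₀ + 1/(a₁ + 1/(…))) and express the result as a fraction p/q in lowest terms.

399/37

a_0 = 10: 10/1
a_1 = 1: 11/1
a_2 = 3: 43/4
a_3 = 1: 54/5
a_4 = 1: 97/9
a_5 = 1: 151/14
a_6 = 2: 399/37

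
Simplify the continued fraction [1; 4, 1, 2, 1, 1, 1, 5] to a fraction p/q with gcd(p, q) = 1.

355/293

a_0 = 1: 1/1
a_1 = 4: 5/4
a_2 = 1: 6/5
a_3 = 2: 17/14
a_4 = 1: 23/19
a_5 = 1: 40/33
a_6 = 1: 63/52
a_7 = 5: 355/293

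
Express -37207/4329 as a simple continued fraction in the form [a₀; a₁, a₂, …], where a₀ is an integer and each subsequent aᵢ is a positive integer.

[-9; 2, 2, 7, 3, 37]

Apply division with remainder until the remainder is 0:
⌊-37207/4329⌋ = -9, remainder 1754
⌊4329/1754⌋ = 2, remainder 821
⌊1754/821⌋ = 2, remainder 112
⌊821/112⌋ = 7, remainder 37
⌊112/37⌋ = 3, remainder 1
⌊37/1⌋ = 37, remainder 0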